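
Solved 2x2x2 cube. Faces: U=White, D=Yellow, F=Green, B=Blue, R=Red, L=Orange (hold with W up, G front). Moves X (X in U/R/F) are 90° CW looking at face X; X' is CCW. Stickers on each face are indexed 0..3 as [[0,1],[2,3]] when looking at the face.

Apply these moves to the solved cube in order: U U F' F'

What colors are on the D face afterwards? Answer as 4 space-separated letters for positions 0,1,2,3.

After move 1 (U): U=WWWW F=RRGG R=BBRR B=OOBB L=GGOO
After move 2 (U): U=WWWW F=BBGG R=OORR B=GGBB L=RROO
After move 3 (F'): F=BGBG U=WWOR R=YOYR D=ROYY L=RWOW
After move 4 (F'): F=GGBB U=WWYY R=OORR D=WWYY L=RROO
Query: D face = WWYY

Answer: W W Y Y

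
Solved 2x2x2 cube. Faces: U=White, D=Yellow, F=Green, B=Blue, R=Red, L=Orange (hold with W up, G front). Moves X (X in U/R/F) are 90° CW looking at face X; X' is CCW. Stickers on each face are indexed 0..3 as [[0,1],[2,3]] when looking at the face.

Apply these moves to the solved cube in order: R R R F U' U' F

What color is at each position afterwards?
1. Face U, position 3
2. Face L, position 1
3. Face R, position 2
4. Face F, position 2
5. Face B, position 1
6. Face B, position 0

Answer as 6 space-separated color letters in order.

Answer: R R W W G G

Derivation:
After move 1 (R): R=RRRR U=WGWG F=GYGY D=YBYB B=WBWB
After move 2 (R): R=RRRR U=WYWY F=GBGB D=YWYW B=GBGB
After move 3 (R): R=RRRR U=WBWB F=GWGW D=YGYG B=YBYB
After move 4 (F): F=GGWW U=WBOO R=WRBR D=RRYG L=OYOG
After move 5 (U'): U=BOWO F=OYWW R=GGBR B=WRYB L=YBOG
After move 6 (U'): U=OOBW F=YBWW R=OYBR B=GGYB L=WROG
After move 7 (F): F=WYWB U=OOGR R=BYWR D=BOYG L=WROR
Query 1: U[3] = R
Query 2: L[1] = R
Query 3: R[2] = W
Query 4: F[2] = W
Query 5: B[1] = G
Query 6: B[0] = G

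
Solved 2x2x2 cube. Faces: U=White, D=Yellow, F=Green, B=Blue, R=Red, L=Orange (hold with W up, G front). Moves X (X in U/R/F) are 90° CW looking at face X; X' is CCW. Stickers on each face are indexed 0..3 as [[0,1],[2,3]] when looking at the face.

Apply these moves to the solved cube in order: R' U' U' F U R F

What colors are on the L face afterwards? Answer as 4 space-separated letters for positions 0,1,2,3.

After move 1 (R'): R=RRRR U=WBWB F=GWGW D=YGYG B=YBYB
After move 2 (U'): U=BBWW F=OOGW R=GWRR B=RRYB L=YBOO
After move 3 (U'): U=BWBW F=YBGW R=OORR B=GWYB L=RROO
After move 4 (F): F=GYWB U=BWOR R=BOWR D=ROYG L=RYOG
After move 5 (U): U=OBRW F=BOWB R=GWWR B=RYYB L=GYOG
After move 6 (R): R=WGRW U=OORB F=BOWG D=RYYR B=WYBB
After move 7 (F): F=WBGO U=OOGY R=RGBW D=RWYR L=GROY
Query: L face = GROY

Answer: G R O Y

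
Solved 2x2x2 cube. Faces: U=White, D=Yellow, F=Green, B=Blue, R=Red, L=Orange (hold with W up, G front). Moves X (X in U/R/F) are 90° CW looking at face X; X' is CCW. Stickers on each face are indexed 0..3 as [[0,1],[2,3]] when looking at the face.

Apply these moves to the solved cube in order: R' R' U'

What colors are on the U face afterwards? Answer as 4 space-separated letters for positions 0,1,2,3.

After move 1 (R'): R=RRRR U=WBWB F=GWGW D=YGYG B=YBYB
After move 2 (R'): R=RRRR U=WYWY F=GBGB D=YWYW B=GBGB
After move 3 (U'): U=YYWW F=OOGB R=GBRR B=RRGB L=GBOO
Query: U face = YYWW

Answer: Y Y W W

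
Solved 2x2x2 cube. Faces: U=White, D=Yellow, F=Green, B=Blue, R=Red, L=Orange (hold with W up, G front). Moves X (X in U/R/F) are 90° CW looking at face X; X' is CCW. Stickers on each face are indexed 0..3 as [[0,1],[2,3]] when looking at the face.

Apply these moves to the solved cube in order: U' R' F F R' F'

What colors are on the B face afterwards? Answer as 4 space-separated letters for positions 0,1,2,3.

After move 1 (U'): U=WWWW F=OOGG R=GGRR B=RRBB L=BBOO
After move 2 (R'): R=GRGR U=WBWR F=OWGW D=YOYG B=YRYB
After move 3 (F): F=GOWW U=WBOB R=WRRR D=GGYG L=BYOO
After move 4 (F): F=WGWO U=WBOY R=ORBR D=RWYG L=BGOG
After move 5 (R'): R=RROB U=WYOY F=WBWY D=RGYO B=GRWB
After move 6 (F'): F=BYWW U=WYRO R=GRRB D=GGYO L=BYOO
Query: B face = GRWB

Answer: G R W B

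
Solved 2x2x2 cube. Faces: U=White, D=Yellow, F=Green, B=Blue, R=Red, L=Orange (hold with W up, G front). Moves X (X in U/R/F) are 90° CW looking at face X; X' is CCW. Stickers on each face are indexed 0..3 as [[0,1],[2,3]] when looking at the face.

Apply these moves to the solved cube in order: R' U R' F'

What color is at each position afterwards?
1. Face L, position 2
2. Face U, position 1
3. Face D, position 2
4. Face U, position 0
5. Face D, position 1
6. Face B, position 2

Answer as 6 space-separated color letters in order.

After move 1 (R'): R=RRRR U=WBWB F=GWGW D=YGYG B=YBYB
After move 2 (U): U=WWBB F=RRGW R=YBRR B=OOYB L=GWOO
After move 3 (R'): R=BRYR U=WYBO F=RWGB D=YRYW B=GOGB
After move 4 (F'): F=WBRG U=WYBY R=RRYR D=WOYW L=GOOB
Query 1: L[2] = O
Query 2: U[1] = Y
Query 3: D[2] = Y
Query 4: U[0] = W
Query 5: D[1] = O
Query 6: B[2] = G

Answer: O Y Y W O G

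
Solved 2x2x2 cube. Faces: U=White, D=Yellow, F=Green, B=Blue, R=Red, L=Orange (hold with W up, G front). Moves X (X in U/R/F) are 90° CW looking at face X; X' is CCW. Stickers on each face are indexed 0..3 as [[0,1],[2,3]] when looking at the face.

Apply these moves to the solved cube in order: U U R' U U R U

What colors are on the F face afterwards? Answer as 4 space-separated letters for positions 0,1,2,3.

Answer: O R G G

Derivation:
After move 1 (U): U=WWWW F=RRGG R=BBRR B=OOBB L=GGOO
After move 2 (U): U=WWWW F=BBGG R=OORR B=GGBB L=RROO
After move 3 (R'): R=OROR U=WBWG F=BWGW D=YBYG B=YGYB
After move 4 (U): U=WWGB F=ORGW R=YGOR B=RRYB L=BWOO
After move 5 (U): U=GWBW F=YGGW R=RROR B=BWYB L=OROO
After move 6 (R): R=ORRR U=GGBW F=YBGG D=YYYB B=WWWB
After move 7 (U): U=BGWG F=ORGG R=WWRR B=ORWB L=YBOO
Query: F face = ORGG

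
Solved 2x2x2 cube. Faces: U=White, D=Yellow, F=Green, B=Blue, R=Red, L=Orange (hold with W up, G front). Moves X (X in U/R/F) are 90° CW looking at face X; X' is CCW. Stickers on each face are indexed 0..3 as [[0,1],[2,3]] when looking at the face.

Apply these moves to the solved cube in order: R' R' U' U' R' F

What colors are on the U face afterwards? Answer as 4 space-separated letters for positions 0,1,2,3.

After move 1 (R'): R=RRRR U=WBWB F=GWGW D=YGYG B=YBYB
After move 2 (R'): R=RRRR U=WYWY F=GBGB D=YWYW B=GBGB
After move 3 (U'): U=YYWW F=OOGB R=GBRR B=RRGB L=GBOO
After move 4 (U'): U=YWYW F=GBGB R=OORR B=GBGB L=RROO
After move 5 (R'): R=OROR U=YGYG F=GWGW D=YBYB B=WBWB
After move 6 (F): F=GGWW U=YGOR R=YRGR D=OOYB L=RYOB
Query: U face = YGOR

Answer: Y G O R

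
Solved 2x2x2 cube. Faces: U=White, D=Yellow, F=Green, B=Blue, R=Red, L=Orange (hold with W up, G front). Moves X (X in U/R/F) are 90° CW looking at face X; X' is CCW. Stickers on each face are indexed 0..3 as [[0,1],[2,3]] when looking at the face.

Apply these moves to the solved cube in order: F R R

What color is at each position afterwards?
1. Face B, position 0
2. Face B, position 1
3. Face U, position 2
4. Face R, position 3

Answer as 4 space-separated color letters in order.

After move 1 (F): F=GGGG U=WWOO R=WRWR D=RRYY L=OYOY
After move 2 (R): R=WWRR U=WGOG F=GRGY D=RBYB B=OBWB
After move 3 (R): R=RWRW U=WROY F=GBGB D=RWYO B=GBGB
Query 1: B[0] = G
Query 2: B[1] = B
Query 3: U[2] = O
Query 4: R[3] = W

Answer: G B O W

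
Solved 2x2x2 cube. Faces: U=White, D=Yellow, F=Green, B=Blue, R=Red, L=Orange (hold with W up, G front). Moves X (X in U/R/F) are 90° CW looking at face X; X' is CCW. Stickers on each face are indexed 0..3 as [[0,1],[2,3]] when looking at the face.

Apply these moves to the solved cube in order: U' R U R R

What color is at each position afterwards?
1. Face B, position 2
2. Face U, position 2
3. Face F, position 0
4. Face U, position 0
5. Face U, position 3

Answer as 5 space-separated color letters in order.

Answer: G G R W R

Derivation:
After move 1 (U'): U=WWWW F=OOGG R=GGRR B=RRBB L=BBOO
After move 2 (R): R=RGRG U=WOWG F=OYGY D=YBYR B=WRWB
After move 3 (U): U=WWGO F=RGGY R=WRRG B=BBWB L=OYOO
After move 4 (R): R=RWGR U=WGGY F=RBGR D=YWYB B=OBWB
After move 5 (R): R=GRRW U=WBGR F=RWGB D=YWYO B=YBGB
Query 1: B[2] = G
Query 2: U[2] = G
Query 3: F[0] = R
Query 4: U[0] = W
Query 5: U[3] = R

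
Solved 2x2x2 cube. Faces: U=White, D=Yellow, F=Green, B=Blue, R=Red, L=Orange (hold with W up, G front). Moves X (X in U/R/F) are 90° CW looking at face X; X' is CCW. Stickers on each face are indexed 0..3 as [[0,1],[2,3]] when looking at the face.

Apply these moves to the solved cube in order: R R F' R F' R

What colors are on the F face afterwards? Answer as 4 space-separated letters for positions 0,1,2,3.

After move 1 (R): R=RRRR U=WGWG F=GYGY D=YBYB B=WBWB
After move 2 (R): R=RRRR U=WYWY F=GBGB D=YWYW B=GBGB
After move 3 (F'): F=BBGG U=WYRR R=WRYR D=OOYW L=OYOW
After move 4 (R): R=YWRR U=WBRG F=BOGW D=OGYG B=RBYB
After move 5 (F'): F=OWBG U=WBYR R=GWOR D=YWYG L=OGOR
After move 6 (R): R=OGRW U=WWYG F=OWBG D=YYYR B=RBBB
Query: F face = OWBG

Answer: O W B G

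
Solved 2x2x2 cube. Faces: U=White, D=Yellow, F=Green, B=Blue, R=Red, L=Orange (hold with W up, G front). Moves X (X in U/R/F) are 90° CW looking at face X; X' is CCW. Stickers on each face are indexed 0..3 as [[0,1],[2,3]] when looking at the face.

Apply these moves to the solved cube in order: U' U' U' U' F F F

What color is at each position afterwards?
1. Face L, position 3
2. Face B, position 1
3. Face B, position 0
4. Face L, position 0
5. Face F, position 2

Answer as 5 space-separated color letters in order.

After move 1 (U'): U=WWWW F=OOGG R=GGRR B=RRBB L=BBOO
After move 2 (U'): U=WWWW F=BBGG R=OORR B=GGBB L=RROO
After move 3 (U'): U=WWWW F=RRGG R=BBRR B=OOBB L=GGOO
After move 4 (U'): U=WWWW F=GGGG R=RRRR B=BBBB L=OOOO
After move 5 (F): F=GGGG U=WWOO R=WRWR D=RRYY L=OYOY
After move 6 (F): F=GGGG U=WWYY R=OROR D=WWYY L=OROR
After move 7 (F): F=GGGG U=WWRR R=YRYR D=OOYY L=OWOW
Query 1: L[3] = W
Query 2: B[1] = B
Query 3: B[0] = B
Query 4: L[0] = O
Query 5: F[2] = G

Answer: W B B O G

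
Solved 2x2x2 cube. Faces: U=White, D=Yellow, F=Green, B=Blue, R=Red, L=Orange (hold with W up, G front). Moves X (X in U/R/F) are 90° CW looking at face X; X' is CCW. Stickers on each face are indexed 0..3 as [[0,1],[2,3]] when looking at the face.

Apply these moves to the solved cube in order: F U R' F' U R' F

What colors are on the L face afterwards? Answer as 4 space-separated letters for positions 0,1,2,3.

After move 1 (F): F=GGGG U=WWOO R=WRWR D=RRYY L=OYOY
After move 2 (U): U=OWOW F=WRGG R=BBWR B=OYBB L=GGOY
After move 3 (R'): R=BRBW U=OBOO F=WWGW D=RRYG B=YYRB
After move 4 (F'): F=WWWG U=OBBB R=RRRW D=GYYG L=GOOO
After move 5 (U): U=BOBB F=RRWG R=YYRW B=GORB L=WWOO
After move 6 (R'): R=YWYR U=BRBG F=ROWB D=GRYG B=GOYB
After move 7 (F): F=WRBO U=BROW R=BWGR D=YYYG L=WGOR
Query: L face = WGOR

Answer: W G O R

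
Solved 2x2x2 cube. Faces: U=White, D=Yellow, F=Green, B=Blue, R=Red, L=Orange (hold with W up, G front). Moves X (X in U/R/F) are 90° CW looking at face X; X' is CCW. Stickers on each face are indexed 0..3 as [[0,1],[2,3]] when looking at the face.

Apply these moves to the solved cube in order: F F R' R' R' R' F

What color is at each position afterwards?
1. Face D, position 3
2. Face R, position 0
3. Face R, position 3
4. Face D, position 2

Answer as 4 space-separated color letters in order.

After move 1 (F): F=GGGG U=WWOO R=WRWR D=RRYY L=OYOY
After move 2 (F): F=GGGG U=WWYY R=OROR D=WWYY L=OROR
After move 3 (R'): R=RROO U=WBYB F=GWGY D=WGYG B=YBWB
After move 4 (R'): R=RORO U=WWYY F=GBGB D=WWYY B=GBGB
After move 5 (R'): R=OORR U=WGYG F=GWGY D=WBYB B=YBWB
After move 6 (R'): R=OROR U=WWYY F=GGGG D=WWYY B=BBBB
After move 7 (F): F=GGGG U=WWRR R=YRYR D=OOYY L=OWOW
Query 1: D[3] = Y
Query 2: R[0] = Y
Query 3: R[3] = R
Query 4: D[2] = Y

Answer: Y Y R Y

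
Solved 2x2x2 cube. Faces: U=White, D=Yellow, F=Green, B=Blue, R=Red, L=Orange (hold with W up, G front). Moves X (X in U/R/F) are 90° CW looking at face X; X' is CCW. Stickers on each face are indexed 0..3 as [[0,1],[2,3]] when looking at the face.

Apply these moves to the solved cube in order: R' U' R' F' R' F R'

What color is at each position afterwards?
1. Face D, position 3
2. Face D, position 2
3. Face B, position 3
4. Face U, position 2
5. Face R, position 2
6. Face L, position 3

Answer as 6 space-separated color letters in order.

After move 1 (R'): R=RRRR U=WBWB F=GWGW D=YGYG B=YBYB
After move 2 (U'): U=BBWW F=OOGW R=GWRR B=RRYB L=YBOO
After move 3 (R'): R=WRGR U=BYWR F=OBGW D=YOYW B=GRGB
After move 4 (F'): F=BWOG U=BYWG R=ORYR D=BOYW L=YROW
After move 5 (R'): R=RROY U=BGWG F=BYOG D=BWYG B=WROB
After move 6 (F): F=OBGY U=BGWR R=WRGY D=ORYG L=YBOW
After move 7 (R'): R=RYWG U=BOWW F=OGGR D=OBYY B=GRRB
Query 1: D[3] = Y
Query 2: D[2] = Y
Query 3: B[3] = B
Query 4: U[2] = W
Query 5: R[2] = W
Query 6: L[3] = W

Answer: Y Y B W W W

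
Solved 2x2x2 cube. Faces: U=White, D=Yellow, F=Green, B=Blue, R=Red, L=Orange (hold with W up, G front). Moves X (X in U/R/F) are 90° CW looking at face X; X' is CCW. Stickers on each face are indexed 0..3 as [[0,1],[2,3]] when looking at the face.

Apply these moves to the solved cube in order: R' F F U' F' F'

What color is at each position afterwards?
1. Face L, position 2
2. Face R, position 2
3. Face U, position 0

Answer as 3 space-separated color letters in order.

Answer: O B B

Derivation:
After move 1 (R'): R=RRRR U=WBWB F=GWGW D=YGYG B=YBYB
After move 2 (F): F=GGWW U=WBOO R=WRBR D=RRYG L=OYOG
After move 3 (F): F=WGWG U=WBGY R=OROR D=BWYG L=OROR
After move 4 (U'): U=BYWG F=ORWG R=WGOR B=ORYB L=YBOR
After move 5 (F'): F=RGOW U=BYWO R=WGBR D=BRYG L=YGOW
After move 6 (F'): F=GWRO U=BYWB R=RGBR D=GWYG L=YOOW
Query 1: L[2] = O
Query 2: R[2] = B
Query 3: U[0] = B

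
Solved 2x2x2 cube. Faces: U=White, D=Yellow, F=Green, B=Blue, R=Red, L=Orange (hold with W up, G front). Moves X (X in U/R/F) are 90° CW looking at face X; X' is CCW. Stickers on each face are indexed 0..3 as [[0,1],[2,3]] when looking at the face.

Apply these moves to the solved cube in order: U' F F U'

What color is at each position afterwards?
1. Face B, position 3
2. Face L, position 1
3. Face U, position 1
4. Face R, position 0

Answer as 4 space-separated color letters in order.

After move 1 (U'): U=WWWW F=OOGG R=GGRR B=RRBB L=BBOO
After move 2 (F): F=GOGO U=WWOB R=WGWR D=RGYY L=BYOY
After move 3 (F): F=GGOO U=WWYY R=OGBR D=WWYY L=BROG
After move 4 (U'): U=WYWY F=BROO R=GGBR B=OGBB L=RROG
Query 1: B[3] = B
Query 2: L[1] = R
Query 3: U[1] = Y
Query 4: R[0] = G

Answer: B R Y G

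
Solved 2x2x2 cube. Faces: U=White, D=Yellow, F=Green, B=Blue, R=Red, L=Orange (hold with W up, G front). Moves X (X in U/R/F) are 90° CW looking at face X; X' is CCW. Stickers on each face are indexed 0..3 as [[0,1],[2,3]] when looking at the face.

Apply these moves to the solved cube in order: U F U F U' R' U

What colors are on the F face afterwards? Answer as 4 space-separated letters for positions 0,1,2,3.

Answer: W R R Y

Derivation:
After move 1 (U): U=WWWW F=RRGG R=BBRR B=OOBB L=GGOO
After move 2 (F): F=GRGR U=WWOG R=WBWR D=RBYY L=GYOY
After move 3 (U): U=OWGW F=WBGR R=OOWR B=GYBB L=GROY
After move 4 (F): F=GWRB U=OWYR R=GOWR D=WOYY L=GROB
After move 5 (U'): U=WROY F=GRRB R=GWWR B=GOBB L=GYOB
After move 6 (R'): R=WRGW U=WBOG F=GRRY D=WRYB B=YOOB
After move 7 (U): U=OWGB F=WRRY R=YOGW B=GYOB L=GROB
Query: F face = WRRY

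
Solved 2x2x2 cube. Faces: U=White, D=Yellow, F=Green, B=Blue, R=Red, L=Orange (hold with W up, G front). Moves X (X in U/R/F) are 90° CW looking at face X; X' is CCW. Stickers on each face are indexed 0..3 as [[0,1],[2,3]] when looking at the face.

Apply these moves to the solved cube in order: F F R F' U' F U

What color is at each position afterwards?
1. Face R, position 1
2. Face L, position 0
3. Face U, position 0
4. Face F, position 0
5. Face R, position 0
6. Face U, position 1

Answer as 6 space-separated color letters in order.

Answer: O G Y W B G

Derivation:
After move 1 (F): F=GGGG U=WWOO R=WRWR D=RRYY L=OYOY
After move 2 (F): F=GGGG U=WWYY R=OROR D=WWYY L=OROR
After move 3 (R): R=OORR U=WGYG F=GWGY D=WBYB B=YBWB
After move 4 (F'): F=WYGG U=WGOR R=BOWR D=RRYB L=OGOY
After move 5 (U'): U=GRWO F=OGGG R=WYWR B=BOWB L=YBOY
After move 6 (F): F=GOGG U=GRYB R=WYOR D=WWYB L=YROR
After move 7 (U): U=YGBR F=WYGG R=BOOR B=YRWB L=GOOR
Query 1: R[1] = O
Query 2: L[0] = G
Query 3: U[0] = Y
Query 4: F[0] = W
Query 5: R[0] = B
Query 6: U[1] = G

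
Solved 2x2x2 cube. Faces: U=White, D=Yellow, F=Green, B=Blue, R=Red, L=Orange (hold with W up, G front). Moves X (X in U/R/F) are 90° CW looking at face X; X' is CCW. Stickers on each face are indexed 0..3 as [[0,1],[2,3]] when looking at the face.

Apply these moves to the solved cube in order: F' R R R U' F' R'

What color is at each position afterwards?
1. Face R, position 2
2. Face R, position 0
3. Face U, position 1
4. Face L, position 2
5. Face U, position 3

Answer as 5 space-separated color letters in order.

Answer: G W O O R

Derivation:
After move 1 (F'): F=GGGG U=WWRR R=YRYR D=OOYY L=OWOW
After move 2 (R): R=YYRR U=WGRG F=GOGY D=OBYB B=RBWB
After move 3 (R): R=RYRY U=WORY F=GBGB D=OWYR B=GBGB
After move 4 (R): R=RRYY U=WBRB F=GWGR D=OGYG B=YBOB
After move 5 (U'): U=BBWR F=OWGR R=GWYY B=RROB L=YBOW
After move 6 (F'): F=WROG U=BBGY R=GWOY D=BWYG L=YROW
After move 7 (R'): R=WYGO U=BOGR F=WBOY D=BRYG B=GRWB
Query 1: R[2] = G
Query 2: R[0] = W
Query 3: U[1] = O
Query 4: L[2] = O
Query 5: U[3] = R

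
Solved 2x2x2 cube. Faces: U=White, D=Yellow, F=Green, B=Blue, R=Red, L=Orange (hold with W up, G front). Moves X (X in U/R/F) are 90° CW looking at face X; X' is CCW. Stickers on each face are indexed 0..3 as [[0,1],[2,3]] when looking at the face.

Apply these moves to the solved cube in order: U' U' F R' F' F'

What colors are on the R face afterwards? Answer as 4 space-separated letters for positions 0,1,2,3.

Answer: Y R Y W

Derivation:
After move 1 (U'): U=WWWW F=OOGG R=GGRR B=RRBB L=BBOO
After move 2 (U'): U=WWWW F=BBGG R=OORR B=GGBB L=RROO
After move 3 (F): F=GBGB U=WWOR R=WOWR D=ROYY L=RYOY
After move 4 (R'): R=ORWW U=WBOG F=GWGR D=RBYB B=YGOB
After move 5 (F'): F=WRGG U=WBOW R=BRRW D=YYYB L=RGOO
After move 6 (F'): F=RGWG U=WBBR R=YRYW D=GOYB L=RWOO
Query: R face = YRYW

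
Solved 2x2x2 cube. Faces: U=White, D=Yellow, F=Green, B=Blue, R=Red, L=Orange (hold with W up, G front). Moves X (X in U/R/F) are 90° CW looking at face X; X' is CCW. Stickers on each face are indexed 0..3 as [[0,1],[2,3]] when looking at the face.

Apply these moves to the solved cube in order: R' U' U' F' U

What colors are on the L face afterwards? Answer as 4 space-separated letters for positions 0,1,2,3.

Answer: B W O B

Derivation:
After move 1 (R'): R=RRRR U=WBWB F=GWGW D=YGYG B=YBYB
After move 2 (U'): U=BBWW F=OOGW R=GWRR B=RRYB L=YBOO
After move 3 (U'): U=BWBW F=YBGW R=OORR B=GWYB L=RROO
After move 4 (F'): F=BWYG U=BWOR R=GOYR D=ROYG L=RWOB
After move 5 (U): U=OBRW F=GOYG R=GWYR B=RWYB L=BWOB
Query: L face = BWOB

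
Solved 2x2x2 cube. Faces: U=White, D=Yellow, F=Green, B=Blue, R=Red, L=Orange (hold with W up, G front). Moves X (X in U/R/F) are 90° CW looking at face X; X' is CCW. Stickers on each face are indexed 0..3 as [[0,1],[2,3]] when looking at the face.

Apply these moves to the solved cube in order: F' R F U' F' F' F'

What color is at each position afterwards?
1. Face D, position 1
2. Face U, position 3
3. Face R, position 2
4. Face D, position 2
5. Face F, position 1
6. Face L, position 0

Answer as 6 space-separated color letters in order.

After move 1 (F'): F=GGGG U=WWRR R=YRYR D=OOYY L=OWOW
After move 2 (R): R=YYRR U=WGRG F=GOGY D=OBYB B=RBWB
After move 3 (F): F=GGYO U=WGWW R=RYGR D=RYYB L=OOOB
After move 4 (U'): U=GWWW F=OOYO R=GGGR B=RYWB L=RBOB
After move 5 (F'): F=OOOY U=GWGG R=YGRR D=BBYB L=RWOW
After move 6 (F'): F=OYOO U=GWYR R=BGBR D=WWYB L=RGOG
After move 7 (F'): F=YOOO U=GWBB R=WGWR D=GGYB L=RROY
Query 1: D[1] = G
Query 2: U[3] = B
Query 3: R[2] = W
Query 4: D[2] = Y
Query 5: F[1] = O
Query 6: L[0] = R

Answer: G B W Y O R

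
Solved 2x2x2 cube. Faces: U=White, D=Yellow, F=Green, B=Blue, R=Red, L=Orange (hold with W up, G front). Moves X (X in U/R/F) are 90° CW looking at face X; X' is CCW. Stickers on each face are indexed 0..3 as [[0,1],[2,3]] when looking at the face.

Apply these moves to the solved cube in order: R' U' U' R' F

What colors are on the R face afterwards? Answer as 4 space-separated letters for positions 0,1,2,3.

Answer: B R G R

Derivation:
After move 1 (R'): R=RRRR U=WBWB F=GWGW D=YGYG B=YBYB
After move 2 (U'): U=BBWW F=OOGW R=GWRR B=RRYB L=YBOO
After move 3 (U'): U=BWBW F=YBGW R=OORR B=GWYB L=RROO
After move 4 (R'): R=OROR U=BYBG F=YWGW D=YBYW B=GWGB
After move 5 (F): F=GYWW U=BYOR R=BRGR D=OOYW L=RYOB
Query: R face = BRGR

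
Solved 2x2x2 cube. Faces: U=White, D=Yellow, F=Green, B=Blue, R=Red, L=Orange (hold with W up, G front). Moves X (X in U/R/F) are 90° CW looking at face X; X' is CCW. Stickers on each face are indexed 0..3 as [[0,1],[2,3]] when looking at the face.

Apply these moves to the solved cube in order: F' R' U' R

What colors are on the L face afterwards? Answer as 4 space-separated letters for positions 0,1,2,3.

Answer: Y B O W

Derivation:
After move 1 (F'): F=GGGG U=WWRR R=YRYR D=OOYY L=OWOW
After move 2 (R'): R=RRYY U=WBRB F=GWGR D=OGYG B=YBOB
After move 3 (U'): U=BBWR F=OWGR R=GWYY B=RROB L=YBOW
After move 4 (R): R=YGYW U=BWWR F=OGGG D=OOYR B=RRBB
Query: L face = YBOW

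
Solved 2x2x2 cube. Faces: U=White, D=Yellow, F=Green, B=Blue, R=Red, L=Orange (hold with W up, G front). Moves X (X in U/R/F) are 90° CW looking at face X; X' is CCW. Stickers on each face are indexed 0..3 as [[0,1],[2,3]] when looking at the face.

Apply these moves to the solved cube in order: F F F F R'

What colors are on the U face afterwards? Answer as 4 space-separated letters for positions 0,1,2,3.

After move 1 (F): F=GGGG U=WWOO R=WRWR D=RRYY L=OYOY
After move 2 (F): F=GGGG U=WWYY R=OROR D=WWYY L=OROR
After move 3 (F): F=GGGG U=WWRR R=YRYR D=OOYY L=OWOW
After move 4 (F): F=GGGG U=WWWW R=RRRR D=YYYY L=OOOO
After move 5 (R'): R=RRRR U=WBWB F=GWGW D=YGYG B=YBYB
Query: U face = WBWB

Answer: W B W B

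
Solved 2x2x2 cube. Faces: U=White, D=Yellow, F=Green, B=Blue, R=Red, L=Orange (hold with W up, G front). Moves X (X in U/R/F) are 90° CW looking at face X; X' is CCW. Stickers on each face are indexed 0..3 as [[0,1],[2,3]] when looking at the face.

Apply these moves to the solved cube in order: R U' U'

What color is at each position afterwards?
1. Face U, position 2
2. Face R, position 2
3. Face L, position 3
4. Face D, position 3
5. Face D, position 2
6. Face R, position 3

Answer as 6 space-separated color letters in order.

After move 1 (R): R=RRRR U=WGWG F=GYGY D=YBYB B=WBWB
After move 2 (U'): U=GGWW F=OOGY R=GYRR B=RRWB L=WBOO
After move 3 (U'): U=GWGW F=WBGY R=OORR B=GYWB L=RROO
Query 1: U[2] = G
Query 2: R[2] = R
Query 3: L[3] = O
Query 4: D[3] = B
Query 5: D[2] = Y
Query 6: R[3] = R

Answer: G R O B Y R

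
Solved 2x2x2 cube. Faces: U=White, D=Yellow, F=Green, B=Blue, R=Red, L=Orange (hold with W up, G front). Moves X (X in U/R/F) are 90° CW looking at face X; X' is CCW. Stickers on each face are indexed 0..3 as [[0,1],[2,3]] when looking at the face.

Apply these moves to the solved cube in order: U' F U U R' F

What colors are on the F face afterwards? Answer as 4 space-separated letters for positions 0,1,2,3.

Answer: G R W O

Derivation:
After move 1 (U'): U=WWWW F=OOGG R=GGRR B=RRBB L=BBOO
After move 2 (F): F=GOGO U=WWOB R=WGWR D=RGYY L=BYOY
After move 3 (U): U=OWBW F=WGGO R=RRWR B=BYBB L=GOOY
After move 4 (U): U=BOWW F=RRGO R=BYWR B=GOBB L=WGOY
After move 5 (R'): R=YRBW U=BBWG F=ROGW D=RRYO B=YOGB
After move 6 (F): F=GRWO U=BBYG R=WRGW D=BYYO L=WROR
Query: F face = GRWO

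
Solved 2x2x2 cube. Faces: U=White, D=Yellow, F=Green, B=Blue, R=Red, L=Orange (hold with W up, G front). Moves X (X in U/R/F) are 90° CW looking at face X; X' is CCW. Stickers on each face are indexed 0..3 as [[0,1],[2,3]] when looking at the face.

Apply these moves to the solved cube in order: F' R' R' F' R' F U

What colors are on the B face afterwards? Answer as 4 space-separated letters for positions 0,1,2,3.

After move 1 (F'): F=GGGG U=WWRR R=YRYR D=OOYY L=OWOW
After move 2 (R'): R=RRYY U=WBRB F=GWGR D=OGYG B=YBOB
After move 3 (R'): R=RYRY U=WORY F=GBGB D=OWYR B=GBGB
After move 4 (F'): F=BBGG U=WORR R=WYOY D=WWYR L=OYOR
After move 5 (R'): R=YYWO U=WGRG F=BOGR D=WBYG B=RBWB
After move 6 (F): F=GBRO U=WGRY R=RYGO D=WYYG L=OWOB
After move 7 (U): U=RWYG F=RYRO R=RBGO B=OWWB L=GBOB
Query: B face = OWWB

Answer: O W W B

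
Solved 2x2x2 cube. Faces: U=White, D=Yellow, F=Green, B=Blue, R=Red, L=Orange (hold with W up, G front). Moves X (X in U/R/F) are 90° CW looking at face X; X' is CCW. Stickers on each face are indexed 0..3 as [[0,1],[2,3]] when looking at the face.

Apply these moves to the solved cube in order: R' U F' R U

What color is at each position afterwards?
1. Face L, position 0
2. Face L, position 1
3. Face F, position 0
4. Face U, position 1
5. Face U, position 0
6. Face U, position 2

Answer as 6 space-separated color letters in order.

After move 1 (R'): R=RRRR U=WBWB F=GWGW D=YGYG B=YBYB
After move 2 (U): U=WWBB F=RRGW R=YBRR B=OOYB L=GWOO
After move 3 (F'): F=RWRG U=WWYR R=GBYR D=WOYG L=GBOB
After move 4 (R): R=YGRB U=WWYG F=RORG D=WYYO B=ROWB
After move 5 (U): U=YWGW F=YGRG R=RORB B=GBWB L=ROOB
Query 1: L[0] = R
Query 2: L[1] = O
Query 3: F[0] = Y
Query 4: U[1] = W
Query 5: U[0] = Y
Query 6: U[2] = G

Answer: R O Y W Y G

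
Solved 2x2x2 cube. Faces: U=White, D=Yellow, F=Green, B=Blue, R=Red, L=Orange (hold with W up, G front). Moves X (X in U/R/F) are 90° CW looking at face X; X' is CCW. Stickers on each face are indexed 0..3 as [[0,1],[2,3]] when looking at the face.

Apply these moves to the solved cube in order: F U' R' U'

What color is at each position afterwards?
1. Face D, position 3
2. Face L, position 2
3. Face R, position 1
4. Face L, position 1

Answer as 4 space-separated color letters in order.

After move 1 (F): F=GGGG U=WWOO R=WRWR D=RRYY L=OYOY
After move 2 (U'): U=WOWO F=OYGG R=GGWR B=WRBB L=BBOY
After move 3 (R'): R=GRGW U=WBWW F=OOGO D=RYYG B=YRRB
After move 4 (U'): U=BWWW F=BBGO R=OOGW B=GRRB L=YROY
Query 1: D[3] = G
Query 2: L[2] = O
Query 3: R[1] = O
Query 4: L[1] = R

Answer: G O O R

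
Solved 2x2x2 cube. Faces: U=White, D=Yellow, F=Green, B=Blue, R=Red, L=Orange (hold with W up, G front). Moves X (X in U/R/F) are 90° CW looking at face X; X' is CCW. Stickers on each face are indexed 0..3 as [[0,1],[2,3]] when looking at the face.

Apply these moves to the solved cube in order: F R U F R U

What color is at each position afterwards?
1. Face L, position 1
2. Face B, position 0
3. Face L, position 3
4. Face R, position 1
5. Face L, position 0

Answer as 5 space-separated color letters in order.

Answer: O G B Y G

Derivation:
After move 1 (F): F=GGGG U=WWOO R=WRWR D=RRYY L=OYOY
After move 2 (R): R=WWRR U=WGOG F=GRGY D=RBYB B=OBWB
After move 3 (U): U=OWGG F=WWGY R=OBRR B=OYWB L=GROY
After move 4 (F): F=GWYW U=OWYR R=GBGR D=ROYB L=GROB
After move 5 (R): R=GGRB U=OWYW F=GOYB D=RWYO B=RYWB
After move 6 (U): U=YOWW F=GGYB R=RYRB B=GRWB L=GOOB
Query 1: L[1] = O
Query 2: B[0] = G
Query 3: L[3] = B
Query 4: R[1] = Y
Query 5: L[0] = G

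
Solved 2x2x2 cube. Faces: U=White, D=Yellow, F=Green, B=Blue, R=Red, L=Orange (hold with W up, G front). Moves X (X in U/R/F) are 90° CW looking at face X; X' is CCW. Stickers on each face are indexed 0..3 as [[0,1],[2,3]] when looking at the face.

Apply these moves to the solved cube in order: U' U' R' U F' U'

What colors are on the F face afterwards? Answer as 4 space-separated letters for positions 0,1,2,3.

After move 1 (U'): U=WWWW F=OOGG R=GGRR B=RRBB L=BBOO
After move 2 (U'): U=WWWW F=BBGG R=OORR B=GGBB L=RROO
After move 3 (R'): R=OROR U=WBWG F=BWGW D=YBYG B=YGYB
After move 4 (U): U=WWGB F=ORGW R=YGOR B=RRYB L=BWOO
After move 5 (F'): F=RWOG U=WWYO R=BGYR D=WOYG L=BBOG
After move 6 (U'): U=WOWY F=BBOG R=RWYR B=BGYB L=RROG
Query: F face = BBOG

Answer: B B O G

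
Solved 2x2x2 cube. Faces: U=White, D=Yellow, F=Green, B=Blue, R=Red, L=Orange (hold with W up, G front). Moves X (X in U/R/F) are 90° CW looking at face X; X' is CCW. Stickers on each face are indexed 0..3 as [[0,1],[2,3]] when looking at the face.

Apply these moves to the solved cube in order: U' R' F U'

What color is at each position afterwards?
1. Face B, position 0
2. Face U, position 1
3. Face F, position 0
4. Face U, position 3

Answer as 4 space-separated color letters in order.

Answer: W B B O

Derivation:
After move 1 (U'): U=WWWW F=OOGG R=GGRR B=RRBB L=BBOO
After move 2 (R'): R=GRGR U=WBWR F=OWGW D=YOYG B=YRYB
After move 3 (F): F=GOWW U=WBOB R=WRRR D=GGYG L=BYOO
After move 4 (U'): U=BBWO F=BYWW R=GORR B=WRYB L=YROO
Query 1: B[0] = W
Query 2: U[1] = B
Query 3: F[0] = B
Query 4: U[3] = O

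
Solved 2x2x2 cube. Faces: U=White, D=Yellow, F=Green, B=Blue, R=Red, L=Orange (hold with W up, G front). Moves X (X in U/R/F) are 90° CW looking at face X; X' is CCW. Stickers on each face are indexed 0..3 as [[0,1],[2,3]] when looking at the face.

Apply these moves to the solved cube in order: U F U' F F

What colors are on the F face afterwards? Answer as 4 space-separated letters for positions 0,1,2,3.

After move 1 (U): U=WWWW F=RRGG R=BBRR B=OOBB L=GGOO
After move 2 (F): F=GRGR U=WWOG R=WBWR D=RBYY L=GYOY
After move 3 (U'): U=WGWO F=GYGR R=GRWR B=WBBB L=OOOY
After move 4 (F): F=GGRY U=WGYO R=WROR D=WGYY L=OROB
After move 5 (F): F=RGYG U=WGBR R=YROR D=OWYY L=OWOG
Query: F face = RGYG

Answer: R G Y G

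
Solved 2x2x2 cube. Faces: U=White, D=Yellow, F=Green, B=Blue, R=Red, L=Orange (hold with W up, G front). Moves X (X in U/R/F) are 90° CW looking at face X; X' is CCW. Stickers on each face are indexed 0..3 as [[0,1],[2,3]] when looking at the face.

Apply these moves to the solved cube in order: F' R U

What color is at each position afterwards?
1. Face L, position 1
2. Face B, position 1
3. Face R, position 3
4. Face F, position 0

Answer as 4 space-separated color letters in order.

After move 1 (F'): F=GGGG U=WWRR R=YRYR D=OOYY L=OWOW
After move 2 (R): R=YYRR U=WGRG F=GOGY D=OBYB B=RBWB
After move 3 (U): U=RWGG F=YYGY R=RBRR B=OWWB L=GOOW
Query 1: L[1] = O
Query 2: B[1] = W
Query 3: R[3] = R
Query 4: F[0] = Y

Answer: O W R Y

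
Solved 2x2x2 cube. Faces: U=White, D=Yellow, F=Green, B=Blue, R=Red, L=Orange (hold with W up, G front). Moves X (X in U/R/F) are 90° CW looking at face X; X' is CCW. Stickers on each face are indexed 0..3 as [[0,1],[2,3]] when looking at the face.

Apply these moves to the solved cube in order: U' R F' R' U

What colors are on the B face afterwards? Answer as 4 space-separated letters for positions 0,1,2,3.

Answer: B G O B

Derivation:
After move 1 (U'): U=WWWW F=OOGG R=GGRR B=RRBB L=BBOO
After move 2 (R): R=RGRG U=WOWG F=OYGY D=YBYR B=WRWB
After move 3 (F'): F=YYOG U=WORR R=BGYG D=BOYR L=BGOW
After move 4 (R'): R=GGBY U=WWRW F=YOOR D=BYYG B=RROB
After move 5 (U): U=RWWW F=GGOR R=RRBY B=BGOB L=YOOW
Query: B face = BGOB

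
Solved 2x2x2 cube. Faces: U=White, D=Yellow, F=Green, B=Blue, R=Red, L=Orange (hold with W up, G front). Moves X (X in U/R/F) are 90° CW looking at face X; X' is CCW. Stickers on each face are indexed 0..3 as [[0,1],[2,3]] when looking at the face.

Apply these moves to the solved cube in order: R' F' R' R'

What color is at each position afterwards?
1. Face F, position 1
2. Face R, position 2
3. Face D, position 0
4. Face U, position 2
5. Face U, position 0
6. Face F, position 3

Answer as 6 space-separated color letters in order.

Answer: Y R O R W Y

Derivation:
After move 1 (R'): R=RRRR U=WBWB F=GWGW D=YGYG B=YBYB
After move 2 (F'): F=WWGG U=WBRR R=GRYR D=OOYG L=OBOW
After move 3 (R'): R=RRGY U=WYRY F=WBGR D=OWYG B=GBOB
After move 4 (R'): R=RYRG U=WORG F=WYGY D=OBYR B=GBWB
Query 1: F[1] = Y
Query 2: R[2] = R
Query 3: D[0] = O
Query 4: U[2] = R
Query 5: U[0] = W
Query 6: F[3] = Y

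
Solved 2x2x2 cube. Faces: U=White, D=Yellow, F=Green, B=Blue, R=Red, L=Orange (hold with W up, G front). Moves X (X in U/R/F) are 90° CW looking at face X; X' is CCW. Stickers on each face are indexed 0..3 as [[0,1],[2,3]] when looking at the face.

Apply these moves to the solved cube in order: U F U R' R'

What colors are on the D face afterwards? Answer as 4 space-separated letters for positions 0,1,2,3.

Answer: R W Y W

Derivation:
After move 1 (U): U=WWWW F=RRGG R=BBRR B=OOBB L=GGOO
After move 2 (F): F=GRGR U=WWOG R=WBWR D=RBYY L=GYOY
After move 3 (U): U=OWGW F=WBGR R=OOWR B=GYBB L=GROY
After move 4 (R'): R=OROW U=OBGG F=WWGW D=RBYR B=YYBB
After move 5 (R'): R=RWOO U=OBGY F=WBGG D=RWYW B=RYBB
Query: D face = RWYW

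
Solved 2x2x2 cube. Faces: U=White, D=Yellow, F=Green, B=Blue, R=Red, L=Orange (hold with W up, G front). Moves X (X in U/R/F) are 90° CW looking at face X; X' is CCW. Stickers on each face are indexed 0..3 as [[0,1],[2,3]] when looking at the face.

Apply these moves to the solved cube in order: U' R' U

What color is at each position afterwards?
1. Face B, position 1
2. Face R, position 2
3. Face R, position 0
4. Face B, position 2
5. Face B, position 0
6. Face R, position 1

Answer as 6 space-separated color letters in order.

Answer: B G Y Y B R

Derivation:
After move 1 (U'): U=WWWW F=OOGG R=GGRR B=RRBB L=BBOO
After move 2 (R'): R=GRGR U=WBWR F=OWGW D=YOYG B=YRYB
After move 3 (U): U=WWRB F=GRGW R=YRGR B=BBYB L=OWOO
Query 1: B[1] = B
Query 2: R[2] = G
Query 3: R[0] = Y
Query 4: B[2] = Y
Query 5: B[0] = B
Query 6: R[1] = R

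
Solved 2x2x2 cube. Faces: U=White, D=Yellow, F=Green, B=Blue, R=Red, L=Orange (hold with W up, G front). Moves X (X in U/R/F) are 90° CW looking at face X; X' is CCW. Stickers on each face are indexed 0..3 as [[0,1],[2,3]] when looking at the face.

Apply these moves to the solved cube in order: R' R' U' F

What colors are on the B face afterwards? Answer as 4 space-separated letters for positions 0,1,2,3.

After move 1 (R'): R=RRRR U=WBWB F=GWGW D=YGYG B=YBYB
After move 2 (R'): R=RRRR U=WYWY F=GBGB D=YWYW B=GBGB
After move 3 (U'): U=YYWW F=OOGB R=GBRR B=RRGB L=GBOO
After move 4 (F): F=GOBO U=YYOB R=WBWR D=RGYW L=GYOW
Query: B face = RRGB

Answer: R R G B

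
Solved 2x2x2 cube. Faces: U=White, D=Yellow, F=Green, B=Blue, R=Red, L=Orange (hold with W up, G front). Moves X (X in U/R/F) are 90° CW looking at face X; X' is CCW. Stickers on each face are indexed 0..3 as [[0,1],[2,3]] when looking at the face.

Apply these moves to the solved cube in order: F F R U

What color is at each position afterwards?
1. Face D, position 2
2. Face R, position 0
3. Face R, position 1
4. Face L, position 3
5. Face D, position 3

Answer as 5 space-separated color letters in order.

Answer: Y Y B R B

Derivation:
After move 1 (F): F=GGGG U=WWOO R=WRWR D=RRYY L=OYOY
After move 2 (F): F=GGGG U=WWYY R=OROR D=WWYY L=OROR
After move 3 (R): R=OORR U=WGYG F=GWGY D=WBYB B=YBWB
After move 4 (U): U=YWGG F=OOGY R=YBRR B=ORWB L=GWOR
Query 1: D[2] = Y
Query 2: R[0] = Y
Query 3: R[1] = B
Query 4: L[3] = R
Query 5: D[3] = B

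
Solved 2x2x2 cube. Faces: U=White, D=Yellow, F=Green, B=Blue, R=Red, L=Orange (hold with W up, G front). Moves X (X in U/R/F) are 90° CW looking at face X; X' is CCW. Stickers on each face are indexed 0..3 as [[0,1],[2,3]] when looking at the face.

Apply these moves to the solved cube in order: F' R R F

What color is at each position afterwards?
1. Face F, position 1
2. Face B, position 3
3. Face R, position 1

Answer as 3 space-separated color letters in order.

Answer: G B Y

Derivation:
After move 1 (F'): F=GGGG U=WWRR R=YRYR D=OOYY L=OWOW
After move 2 (R): R=YYRR U=WGRG F=GOGY D=OBYB B=RBWB
After move 3 (R): R=RYRY U=WORY F=GBGB D=OWYR B=GBGB
After move 4 (F): F=GGBB U=WOWW R=RYYY D=RRYR L=OOOW
Query 1: F[1] = G
Query 2: B[3] = B
Query 3: R[1] = Y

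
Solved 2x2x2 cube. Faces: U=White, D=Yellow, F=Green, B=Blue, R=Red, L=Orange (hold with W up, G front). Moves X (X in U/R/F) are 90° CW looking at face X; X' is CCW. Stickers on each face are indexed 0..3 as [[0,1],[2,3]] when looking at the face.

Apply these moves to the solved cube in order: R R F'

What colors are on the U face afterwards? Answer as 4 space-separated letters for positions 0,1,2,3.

Answer: W Y R R

Derivation:
After move 1 (R): R=RRRR U=WGWG F=GYGY D=YBYB B=WBWB
After move 2 (R): R=RRRR U=WYWY F=GBGB D=YWYW B=GBGB
After move 3 (F'): F=BBGG U=WYRR R=WRYR D=OOYW L=OYOW
Query: U face = WYRR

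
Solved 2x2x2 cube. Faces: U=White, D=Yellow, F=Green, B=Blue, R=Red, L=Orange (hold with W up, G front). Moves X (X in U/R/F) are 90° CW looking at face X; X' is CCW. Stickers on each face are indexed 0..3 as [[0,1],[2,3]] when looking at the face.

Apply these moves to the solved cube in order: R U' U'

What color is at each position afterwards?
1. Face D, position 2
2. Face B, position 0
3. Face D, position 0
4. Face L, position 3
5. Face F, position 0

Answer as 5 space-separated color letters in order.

Answer: Y G Y O W

Derivation:
After move 1 (R): R=RRRR U=WGWG F=GYGY D=YBYB B=WBWB
After move 2 (U'): U=GGWW F=OOGY R=GYRR B=RRWB L=WBOO
After move 3 (U'): U=GWGW F=WBGY R=OORR B=GYWB L=RROO
Query 1: D[2] = Y
Query 2: B[0] = G
Query 3: D[0] = Y
Query 4: L[3] = O
Query 5: F[0] = W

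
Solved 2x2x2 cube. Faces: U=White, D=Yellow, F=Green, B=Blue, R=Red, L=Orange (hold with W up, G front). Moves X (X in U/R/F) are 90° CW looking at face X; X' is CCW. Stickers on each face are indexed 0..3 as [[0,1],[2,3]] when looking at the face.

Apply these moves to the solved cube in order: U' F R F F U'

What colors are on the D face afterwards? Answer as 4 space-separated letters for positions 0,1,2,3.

After move 1 (U'): U=WWWW F=OOGG R=GGRR B=RRBB L=BBOO
After move 2 (F): F=GOGO U=WWOB R=WGWR D=RGYY L=BYOY
After move 3 (R): R=WWRG U=WOOO F=GGGY D=RBYR B=BRWB
After move 4 (F): F=GGYG U=WOYY R=OWOG D=RWYR L=BROB
After move 5 (F): F=YGGG U=WOBR R=YWYG D=OOYR L=BROW
After move 6 (U'): U=ORWB F=BRGG R=YGYG B=YWWB L=BROW
Query: D face = OOYR

Answer: O O Y R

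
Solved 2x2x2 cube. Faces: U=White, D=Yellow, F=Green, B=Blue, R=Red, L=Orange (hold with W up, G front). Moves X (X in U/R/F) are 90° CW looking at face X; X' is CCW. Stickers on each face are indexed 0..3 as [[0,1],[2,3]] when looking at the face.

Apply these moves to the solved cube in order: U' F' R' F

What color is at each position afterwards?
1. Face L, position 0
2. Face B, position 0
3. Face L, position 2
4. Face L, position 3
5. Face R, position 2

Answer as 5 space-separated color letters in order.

Answer: B Y O G R

Derivation:
After move 1 (U'): U=WWWW F=OOGG R=GGRR B=RRBB L=BBOO
After move 2 (F'): F=OGOG U=WWGR R=YGYR D=BOYY L=BWOW
After move 3 (R'): R=GRYY U=WBGR F=OWOR D=BGYG B=YROB
After move 4 (F): F=OORW U=WBWW R=GRRY D=YGYG L=BBOG
Query 1: L[0] = B
Query 2: B[0] = Y
Query 3: L[2] = O
Query 4: L[3] = G
Query 5: R[2] = R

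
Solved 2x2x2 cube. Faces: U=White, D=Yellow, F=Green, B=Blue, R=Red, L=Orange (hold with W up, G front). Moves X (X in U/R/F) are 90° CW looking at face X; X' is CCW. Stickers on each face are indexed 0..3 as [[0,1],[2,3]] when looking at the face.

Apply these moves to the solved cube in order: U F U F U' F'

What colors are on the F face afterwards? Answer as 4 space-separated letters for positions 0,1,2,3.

After move 1 (U): U=WWWW F=RRGG R=BBRR B=OOBB L=GGOO
After move 2 (F): F=GRGR U=WWOG R=WBWR D=RBYY L=GYOY
After move 3 (U): U=OWGW F=WBGR R=OOWR B=GYBB L=GROY
After move 4 (F): F=GWRB U=OWYR R=GOWR D=WOYY L=GROB
After move 5 (U'): U=WROY F=GRRB R=GWWR B=GOBB L=GYOB
After move 6 (F'): F=RBGR U=WRGW R=OWWR D=YBYY L=GYOO
Query: F face = RBGR

Answer: R B G R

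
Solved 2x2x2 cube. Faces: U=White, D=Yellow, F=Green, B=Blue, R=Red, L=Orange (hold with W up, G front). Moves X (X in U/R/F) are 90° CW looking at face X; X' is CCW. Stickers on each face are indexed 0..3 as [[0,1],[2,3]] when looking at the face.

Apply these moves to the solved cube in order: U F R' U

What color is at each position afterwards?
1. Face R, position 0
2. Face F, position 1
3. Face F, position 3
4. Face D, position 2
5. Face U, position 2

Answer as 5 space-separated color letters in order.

Answer: Y R G Y O

Derivation:
After move 1 (U): U=WWWW F=RRGG R=BBRR B=OOBB L=GGOO
After move 2 (F): F=GRGR U=WWOG R=WBWR D=RBYY L=GYOY
After move 3 (R'): R=BRWW U=WBOO F=GWGG D=RRYR B=YOBB
After move 4 (U): U=OWOB F=BRGG R=YOWW B=GYBB L=GWOY
Query 1: R[0] = Y
Query 2: F[1] = R
Query 3: F[3] = G
Query 4: D[2] = Y
Query 5: U[2] = O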